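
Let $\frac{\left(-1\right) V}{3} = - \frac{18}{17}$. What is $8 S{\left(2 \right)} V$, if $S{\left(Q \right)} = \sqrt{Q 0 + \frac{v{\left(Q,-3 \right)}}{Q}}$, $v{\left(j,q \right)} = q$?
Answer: $\frac{216 i \sqrt{6}}{17} \approx 31.123 i$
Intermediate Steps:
$V = \frac{54}{17}$ ($V = - 3 \left(- \frac{18}{17}\right) = - 3 \left(\left(-18\right) \frac{1}{17}\right) = \left(-3\right) \left(- \frac{18}{17}\right) = \frac{54}{17} \approx 3.1765$)
$S{\left(Q \right)} = \sqrt{3} \sqrt{- \frac{1}{Q}}$ ($S{\left(Q \right)} = \sqrt{Q 0 - \frac{3}{Q}} = \sqrt{0 - \frac{3}{Q}} = \sqrt{- \frac{3}{Q}} = \sqrt{3} \sqrt{- \frac{1}{Q}}$)
$8 S{\left(2 \right)} V = 8 \sqrt{3} \sqrt{- \frac{1}{2}} \cdot \frac{54}{17} = 8 \sqrt{3} \frac{i \sqrt{2}}{2} \cdot \frac{54}{17} = 8 \frac{i \sqrt{6}}{2} \cdot \frac{54}{17} = 4 i \sqrt{6} \cdot \frac{54}{17} = \frac{216 i \sqrt{6}}{17}$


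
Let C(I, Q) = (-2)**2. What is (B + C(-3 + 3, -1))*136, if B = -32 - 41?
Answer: -9384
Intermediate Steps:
C(I, Q) = 4
B = -73
(B + C(-3 + 3, -1))*136 = (-73 + 4)*136 = -69*136 = -9384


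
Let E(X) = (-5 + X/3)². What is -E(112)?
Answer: -9409/9 ≈ -1045.4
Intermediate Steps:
E(X) = (-5 + X/3)² (E(X) = (-5 + X*(⅓))² = (-5 + X/3)²)
-E(112) = -(-15 + 112)²/9 = -97²/9 = -9409/9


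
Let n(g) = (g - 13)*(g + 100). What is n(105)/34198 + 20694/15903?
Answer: 167937332/90641799 ≈ 1.8528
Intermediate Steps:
n(g) = (-13 + g)*(100 + g)
n(105)/34198 + 20694/15903 = (-1300 + 105² + 87*105)/34198 + 20694/15903 = (-1300 + 11025 + 9135)*(1/34198) + 20694*(1/15903) = 18860*(1/34198) + 6898/5301 = 9430/17099 + 6898/5301 = 167937332/90641799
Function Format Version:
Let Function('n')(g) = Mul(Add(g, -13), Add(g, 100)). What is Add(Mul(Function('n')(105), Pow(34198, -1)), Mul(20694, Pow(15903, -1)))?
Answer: Rational(167937332, 90641799) ≈ 1.8528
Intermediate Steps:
Function('n')(g) = Mul(Add(-13, g), Add(100, g))
Add(Mul(Function('n')(105), Pow(34198, -1)), Mul(20694, Pow(15903, -1))) = Add(Mul(Add(-1300, Pow(105, 2), Mul(87, 105)), Pow(34198, -1)), Mul(20694, Pow(15903, -1))) = Add(Mul(Add(-1300, 11025, 9135), Rational(1, 34198)), Mul(20694, Rational(1, 15903))) = Add(Mul(18860, Rational(1, 34198)), Rational(6898, 5301)) = Add(Rational(9430, 17099), Rational(6898, 5301)) = Rational(167937332, 90641799)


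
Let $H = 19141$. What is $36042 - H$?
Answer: $16901$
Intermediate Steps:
$36042 - H = 36042 - 19141 = 16901$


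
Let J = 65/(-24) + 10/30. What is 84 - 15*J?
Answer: 957/8 ≈ 119.63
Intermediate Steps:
J = -19/8 (J = 65*(-1/24) + 10*(1/30) = -65/24 + 1/3 = -19/8 ≈ -2.3750)
84 - 15*J = 84 - 15*(-19/8) = 84 + 285/8 = 957/8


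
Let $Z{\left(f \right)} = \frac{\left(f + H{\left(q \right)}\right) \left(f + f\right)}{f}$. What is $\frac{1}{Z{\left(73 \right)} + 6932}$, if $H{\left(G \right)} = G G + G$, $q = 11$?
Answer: $\frac{1}{7342} \approx 0.0001362$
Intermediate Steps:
$H{\left(G \right)} = G + G^{2}$ ($H{\left(G \right)} = G^{2} + G = G + G^{2}$)
$Z{\left(f \right)} = 264 + 2 f$ ($Z{\left(f \right)} = \frac{\left(f + 11 \left(1 + 11\right)\right) \left(f + f\right)}{f} = \frac{\left(f + 11 \cdot 12\right) 2 f}{f} = \frac{\left(f + 132\right) 2 f}{f} = \frac{\left(132 + f\right) 2 f}{f} = \frac{2 f \left(132 + f\right)}{f} = 264 + 2 f$)
$\frac{1}{Z{\left(73 \right)} + 6932} = \frac{1}{\left(264 + 2 \cdot 73\right) + 6932} = \frac{1}{\left(264 + 146\right) + 6932} = \frac{1}{410 + 6932} = \frac{1}{7342}$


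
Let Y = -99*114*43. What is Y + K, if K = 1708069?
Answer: 1222771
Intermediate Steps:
Y = -485298 (Y = -11286*43 = -485298)
Y + K = -485298 + 1708069 = 1222771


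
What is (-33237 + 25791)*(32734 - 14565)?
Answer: -135286374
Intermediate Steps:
(-33237 + 25791)*(32734 - 14565) = -7446*18169 = -135286374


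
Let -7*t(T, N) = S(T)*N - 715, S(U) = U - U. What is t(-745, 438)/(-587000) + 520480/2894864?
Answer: 3815325879/21241064600 ≈ 0.17962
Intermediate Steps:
S(U) = 0
t(T, N) = 715/7 (t(T, N) = -(0*N - 715)/7 = -(0 - 715)/7 = -⅐*(-715) = 715/7)
t(-745, 438)/(-587000) + 520480/2894864 = (715/7)/(-587000) + 520480/2894864 = (715/7)*(-1/587000) + 520480*(1/2894864) = -143/821800 + 32530/180929 = 3815325879/21241064600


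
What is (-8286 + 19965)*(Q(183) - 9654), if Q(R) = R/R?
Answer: -112737387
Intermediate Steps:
Q(R) = 1
(-8286 + 19965)*(Q(183) - 9654) = (-8286 + 19965)*(1 - 9654) = 11679*(-9653) = -112737387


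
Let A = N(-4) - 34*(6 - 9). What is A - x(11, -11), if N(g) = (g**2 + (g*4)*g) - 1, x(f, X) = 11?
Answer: 170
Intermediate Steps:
N(g) = -1 + 5*g**2 (N(g) = (g**2 + (4*g)*g) - 1 = (g**2 + 4*g**2) - 1 = 5*g**2 - 1 = -1 + 5*g**2)
A = 181 (A = (-1 + 5*(-4)**2) - 34*(6 - 9) = (-1 + 5*16) - 34*(-3) = (-1 + 80) + 102 = 79 + 102 = 181)
A - x(11, -11) = 181 - 11 = 170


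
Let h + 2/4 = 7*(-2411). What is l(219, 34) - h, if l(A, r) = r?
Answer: 33823/2 ≈ 16912.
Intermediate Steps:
h = -33755/2 (h = -½ + 7*(-2411) = -½ - 16877 = -33755/2 ≈ -16878.)
l(219, 34) - h = 34 - 1*(-33755/2) = 34 + 33755/2 = 33823/2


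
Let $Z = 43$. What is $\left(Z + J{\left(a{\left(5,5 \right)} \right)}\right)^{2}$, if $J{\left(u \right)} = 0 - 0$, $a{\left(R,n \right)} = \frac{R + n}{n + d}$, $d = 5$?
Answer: $1849$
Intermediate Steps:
$a{\left(R,n \right)} = \frac{R + n}{5 + n}$ ($a{\left(R,n \right)} = \frac{R + n}{n + 5} = \frac{R + n}{5 + n}$)
$J{\left(u \right)} = 0$ ($J{\left(u \right)} = 0 + 0 = 0$)
$\left(Z + J{\left(a{\left(5,5 \right)} \right)}\right)^{2} = \left(43 + 0\right)^{2} = 43^{2} = 1849$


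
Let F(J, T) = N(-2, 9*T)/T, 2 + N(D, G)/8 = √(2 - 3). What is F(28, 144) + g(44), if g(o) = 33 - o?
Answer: -100/9 + I/18 ≈ -11.111 + 0.055556*I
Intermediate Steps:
N(D, G) = -16 + 8*I (N(D, G) = -16 + 8*√(2 - 3) = -16 + 8*√(-1) = -16 + 8*I)
F(J, T) = (-16 + 8*I)/T
F(28, 144) + g(44) = 8*(-2 + I)/144 + (33 - 1*44) = 8*(1/144)*(-2 + I) + (33 - 44) = (-⅑ + I/18) - 11 = -100/9 + I/18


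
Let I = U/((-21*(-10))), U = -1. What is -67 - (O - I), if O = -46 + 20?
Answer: -8611/210 ≈ -41.005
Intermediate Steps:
I = -1/210 (I = -1/((-21*(-10))) = -1/210 ≈ -0.0047619)
O = -26
-67 - (O - I) = -67 - (-26 - 1*(-1/210)) = -67 - (-26 + 1/210) = -67 - 1*(-5459/210) = -67 + 5459/210 = -8611/210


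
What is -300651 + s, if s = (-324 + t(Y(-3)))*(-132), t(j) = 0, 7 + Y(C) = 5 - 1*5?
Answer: -257883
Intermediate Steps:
Y(C) = -7 (Y(C) = -7 + (5 - 1*5) = -7 + (5 - 5) = -7 + 0 = -7)
s = 42768 (s = (-324 + 0)*(-132) = -324*(-132) = 42768)
-300651 + s = -300651 + 42768 = -257883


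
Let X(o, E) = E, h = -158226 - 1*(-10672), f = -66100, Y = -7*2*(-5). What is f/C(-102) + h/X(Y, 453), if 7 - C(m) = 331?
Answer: -1488683/12231 ≈ -121.71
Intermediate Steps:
C(m) = -324 (C(m) = 7 - 1*331 = 7 - 331 = -324)
Y = 70 (Y = -14*(-5) = 70)
h = -147554 (h = -158226 + 10672 = -147554)
f/C(-102) + h/X(Y, 453) = -66100/(-324) - 147554/453 = -66100*(-1/324) - 147554*1/453 = 16525/81 - 147554/453 = -1488683/12231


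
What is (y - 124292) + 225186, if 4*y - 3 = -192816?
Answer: 210763/4 ≈ 52691.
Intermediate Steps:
y = -192813/4 (y = ¾ + (¼)*(-192816) = ¾ - 48204 = -192813/4 ≈ -48203.)
(y - 124292) + 225186 = (-192813/4 - 124292) + 225186 = -689981/4 + 225186 = 210763/4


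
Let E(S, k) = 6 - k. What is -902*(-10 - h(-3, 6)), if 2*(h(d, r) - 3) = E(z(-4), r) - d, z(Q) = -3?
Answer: 13079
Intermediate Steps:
h(d, r) = 6 - d/2 - r/2 (h(d, r) = 3 + ((6 - r) - d)/2 = 3 + (6 - d - r)/2 = 3 + (3 - d/2 - r/2) = 6 - d/2 - r/2)
-902*(-10 - h(-3, 6)) = -902*(-10 - (6 - 1/2*(-3) - 1/2*6)) = -902*(-10 - (6 + 3/2 - 3)) = -902*(-10 - 1*9/2) = -902*(-10 - 9/2) = -902*(-29/2) = 13079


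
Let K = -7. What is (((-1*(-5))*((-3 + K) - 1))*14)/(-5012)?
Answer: 55/358 ≈ 0.15363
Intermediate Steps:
(((-1*(-5))*((-3 + K) - 1))*14)/(-5012) = (((-1*(-5))*((-3 - 7) - 1))*14)/(-5012) = ((5*(-10 - 1))*14)*(-1/5012) = ((5*(-11))*14)*(-1/5012) = -55*14*(-1/5012) = -770*(-1/5012) = 55/358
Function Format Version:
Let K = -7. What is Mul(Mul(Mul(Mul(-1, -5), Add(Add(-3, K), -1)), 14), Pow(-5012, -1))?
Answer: Rational(55, 358) ≈ 0.15363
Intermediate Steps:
Mul(Mul(Mul(Mul(-1, -5), Add(Add(-3, K), -1)), 14), Pow(-5012, -1)) = Mul(Mul(Mul(Mul(-1, -5), Add(Add(-3, -7), -1)), 14), Pow(-5012, -1)) = Mul(Mul(Mul(5, Add(-10, -1)), 14), Rational(-1, 5012)) = Mul(Mul(Mul(5, -11), 14), Rational(-1, 5012)) = Mul(Mul(-55, 14), Rational(-1, 5012)) = Mul(-770, Rational(-1, 5012)) = Rational(55, 358)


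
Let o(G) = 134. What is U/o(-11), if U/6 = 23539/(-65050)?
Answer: -70617/4358350 ≈ -0.016203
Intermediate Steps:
U = -70617/32525 (U = 6*(23539/(-65050)) = 6*(23539*(-1/65050)) = 6*(-23539/65050) = -70617/32525 ≈ -2.1712)
U/o(-11) = -70617/32525/134 = -70617/32525*1/134 = -70617/4358350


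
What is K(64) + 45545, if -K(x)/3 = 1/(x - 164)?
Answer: 4554503/100 ≈ 45545.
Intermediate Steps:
K(x) = -3/(-164 + x) (K(x) = -3/(x - 164) = -3/(-164 + x))
K(64) + 45545 = -3/(-164 + 64) + 45545 = -3/(-100) + 45545 = -3*(-1/100) + 45545 = 3/100 + 45545 = 4554503/100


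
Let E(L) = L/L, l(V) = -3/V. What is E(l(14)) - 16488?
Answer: -16487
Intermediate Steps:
E(L) = 1
E(l(14)) - 16488 = 1 - 16488 = -16487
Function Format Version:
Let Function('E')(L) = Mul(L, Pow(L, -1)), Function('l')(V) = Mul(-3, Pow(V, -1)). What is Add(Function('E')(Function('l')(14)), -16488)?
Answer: -16487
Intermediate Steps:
Function('E')(L) = 1
Add(Function('E')(Function('l')(14)), -16488) = Add(1, -16488) = -16487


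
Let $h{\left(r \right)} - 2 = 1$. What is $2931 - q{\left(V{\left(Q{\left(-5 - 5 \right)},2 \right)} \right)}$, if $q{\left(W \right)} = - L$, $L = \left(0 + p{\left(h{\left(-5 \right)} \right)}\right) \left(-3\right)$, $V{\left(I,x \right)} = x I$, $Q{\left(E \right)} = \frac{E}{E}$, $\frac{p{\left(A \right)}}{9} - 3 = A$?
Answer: $2769$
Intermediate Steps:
$h{\left(r \right)} = 3$ ($h{\left(r \right)} = 2 + 1 = 3$)
$p{\left(A \right)} = 27 + 9 A$
$Q{\left(E \right)} = 1$
$V{\left(I,x \right)} = I x$
$L = -162$ ($L = \left(0 + \left(27 + 9 \cdot 3\right)\right) \left(-3\right) = \left(0 + \left(27 + 27\right)\right) \left(-3\right) = \left(0 + 54\right) \left(-3\right) = 54 \left(-3\right) = -162$)
$q{\left(W \right)} = 162$ ($q{\left(W \right)} = \left(-1\right) \left(-162\right) = 162$)
$2931 - q{\left(V{\left(Q{\left(-5 - 5 \right)},2 \right)} \right)} = 2931 - 162 = 2769$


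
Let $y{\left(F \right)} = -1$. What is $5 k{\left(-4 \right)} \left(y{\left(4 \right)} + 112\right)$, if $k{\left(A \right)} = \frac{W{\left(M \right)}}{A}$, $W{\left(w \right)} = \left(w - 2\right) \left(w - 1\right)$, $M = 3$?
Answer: $- \frac{555}{2} \approx -277.5$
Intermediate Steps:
$W{\left(w \right)} = \left(-1 + w\right) \left(-2 + w\right)$ ($W{\left(w \right)} = \left(-2 + w\right) \left(-1 + w\right) = \left(-1 + w\right) \left(-2 + w\right)$)
$k{\left(A \right)} = \frac{2}{A}$ ($k{\left(A \right)} = \frac{2 + 3^{2} - 9}{A} = \frac{2 + 9 - 9}{A} = \frac{2}{A}$)
$5 k{\left(-4 \right)} \left(y{\left(4 \right)} + 112\right) = 5 \frac{2}{-4} \left(-1 + 112\right) = 5 \cdot 2 \left(- \frac{1}{4}\right) 111 = 5 \left(- \frac{1}{2}\right) 111 = \left(- \frac{5}{2}\right) 111 = - \frac{555}{2}$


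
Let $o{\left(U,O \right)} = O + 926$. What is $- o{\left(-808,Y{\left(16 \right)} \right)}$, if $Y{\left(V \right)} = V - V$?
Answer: $-926$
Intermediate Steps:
$Y{\left(V \right)} = 0$
$o{\left(U,O \right)} = 926 + O$
$- o{\left(-808,Y{\left(16 \right)} \right)} = - (926 + 0) = \left(-1\right) 926 = -926$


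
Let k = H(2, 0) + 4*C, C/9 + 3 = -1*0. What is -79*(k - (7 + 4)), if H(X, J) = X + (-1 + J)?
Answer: 9322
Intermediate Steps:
C = -27 (C = -27 + 9*(-1*0) = -27 + 9*0 = -27 + 0 = -27)
H(X, J) = -1 + J + X
k = -107 (k = (-1 + 0 + 2) + 4*(-27) = 1 - 108 = -107)
-79*(k - (7 + 4)) = -79*(-107 - (7 + 4)) = -79*(-107 - 1*11) = -79*(-107 - 11) = -79*(-118) = 9322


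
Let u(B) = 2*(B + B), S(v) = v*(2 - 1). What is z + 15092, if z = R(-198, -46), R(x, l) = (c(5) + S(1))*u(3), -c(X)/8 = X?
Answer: 14624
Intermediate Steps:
S(v) = v (S(v) = v*1 = v)
c(X) = -8*X
u(B) = 4*B (u(B) = 2*(2*B) = 4*B)
R(x, l) = -468 (R(x, l) = (-8*5 + 1)*(4*3) = (-40 + 1)*12 = -39*12 = -468)
z = -468
z + 15092 = -468 + 15092 = 14624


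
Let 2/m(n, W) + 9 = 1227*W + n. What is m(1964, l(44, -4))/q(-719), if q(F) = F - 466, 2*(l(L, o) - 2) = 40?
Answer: -2/34304565 ≈ -5.8301e-8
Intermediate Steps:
l(L, o) = 22 (l(L, o) = 2 + (1/2)*40 = 2 + 20 = 22)
m(n, W) = 2/(-9 + n + 1227*W) (m(n, W) = 2/(-9 + (1227*W + n)) = 2/(-9 + (n + 1227*W)) = 2/(-9 + n + 1227*W))
q(F) = -466 + F
m(1964, l(44, -4))/q(-719) = (2/(-9 + 1964 + 1227*22))/(-466 - 719) = (2/(-9 + 1964 + 26994))/(-1185) = (2/28949)*(-1/1185) = -2/34304565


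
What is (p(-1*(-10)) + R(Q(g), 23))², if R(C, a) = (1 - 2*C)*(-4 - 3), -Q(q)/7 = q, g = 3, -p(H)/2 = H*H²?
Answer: 5294601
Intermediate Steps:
p(H) = -2*H³ (p(H) = -2*H*H² = -2*H³)
Q(q) = -7*q
R(C, a) = -7 + 14*C (R(C, a) = (1 - 2*C)*(-7) = -7 + 14*C)
(p(-1*(-10)) + R(Q(g), 23))² = (-2*(-1*(-10))³ + (-7 + 14*(-7*3)))² = (-2*10³ + (-7 + 14*(-21)))² = (-2*1000 + (-7 - 294))² = (-2000 - 301)² = (-2301)² = 5294601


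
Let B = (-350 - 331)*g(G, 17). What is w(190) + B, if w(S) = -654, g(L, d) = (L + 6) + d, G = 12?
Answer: -24489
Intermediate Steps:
g(L, d) = 6 + L + d (g(L, d) = (6 + L) + d = 6 + L + d)
B = -23835 (B = (-350 - 331)*(6 + 12 + 17) = -681*35 = -23835)
w(190) + B = -654 - 23835 = -24489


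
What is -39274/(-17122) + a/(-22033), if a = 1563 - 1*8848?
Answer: 495028906/188624513 ≈ 2.6244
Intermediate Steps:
a = -7285 (a = 1563 - 8848 = -7285)
-39274/(-17122) + a/(-22033) = -39274/(-17122) - 7285/(-22033) = -39274*(-1/17122) - 7285*(-1/22033) = 19637/8561 + 7285/22033 = 495028906/188624513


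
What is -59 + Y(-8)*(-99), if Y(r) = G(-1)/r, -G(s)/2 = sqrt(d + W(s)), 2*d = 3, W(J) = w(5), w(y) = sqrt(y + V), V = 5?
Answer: -59 - 99*sqrt(6 + 4*sqrt(10))/8 ≈ -112.44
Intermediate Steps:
w(y) = sqrt(5 + y) (w(y) = sqrt(y + 5) = sqrt(5 + y))
W(J) = sqrt(10) (W(J) = sqrt(5 + 5) = sqrt(10))
d = 3/2 (d = (1/2)*3 = 3/2 ≈ 1.5000)
G(s) = -2*sqrt(3/2 + sqrt(10))
Y(r) = -sqrt(6 + 4*sqrt(10))/r (Y(r) = (-sqrt(6 + 4*sqrt(10)))/r = -sqrt(6 + 4*sqrt(10))/r)
-59 + Y(-8)*(-99) = -59 - 1*sqrt(6 + 4*sqrt(10))/(-8)*(-99) = -59 - 1*(-1/8)*sqrt(6 + 4*sqrt(10))*(-99) = -59 + (sqrt(6 + 4*sqrt(10))/8)*(-99) = -59 - 99*sqrt(6 + 4*sqrt(10))/8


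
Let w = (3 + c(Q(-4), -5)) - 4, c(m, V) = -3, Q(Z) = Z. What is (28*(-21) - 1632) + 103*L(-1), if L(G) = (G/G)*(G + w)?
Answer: -2735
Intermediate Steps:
w = -4 (w = (3 - 3) - 4 = 0 - 4 = -4)
L(G) = -4 + G (L(G) = (G/G)*(G - 4) = 1*(-4 + G) = -4 + G)
(28*(-21) - 1632) + 103*L(-1) = (28*(-21) - 1632) + 103*(-4 - 1) = (-588 - 1632) + 103*(-5) = -2220 - 515 = -2735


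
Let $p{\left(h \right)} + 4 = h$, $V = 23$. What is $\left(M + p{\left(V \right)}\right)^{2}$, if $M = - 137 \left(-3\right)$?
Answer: $184900$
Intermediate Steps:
$p{\left(h \right)} = -4 + h$
$M = 411$ ($M = \left(-1\right) \left(-411\right) = 411$)
$\left(M + p{\left(V \right)}\right)^{2} = \left(411 + \left(-4 + 23\right)\right)^{2} = \left(411 + 19\right)^{2} = 430^{2} = 184900$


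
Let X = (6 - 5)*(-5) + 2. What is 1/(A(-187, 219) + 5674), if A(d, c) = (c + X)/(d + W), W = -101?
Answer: 4/22693 ≈ 0.00017627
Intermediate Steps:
X = -3 (X = 1*(-5) + 2 = -5 + 2 = -3)
A(d, c) = (-3 + c)/(-101 + d) (A(d, c) = (c - 3)/(d - 101) = (-3 + c)/(-101 + d))
1/(A(-187, 219) + 5674) = 1/((-3 + 219)/(-101 - 187) + 5674) = 1/(216/(-288) + 5674) = 1/(-1/288*216 + 5674) = 1/(-¾ + 5674) = 1/(22693/4) = 4/22693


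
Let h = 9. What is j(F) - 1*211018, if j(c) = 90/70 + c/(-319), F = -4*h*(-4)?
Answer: -471201331/2233 ≈ -2.1102e+5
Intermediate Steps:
F = 144 (F = -4*9*(-4) = -36*(-4) = 144)
j(c) = 9/7 - c/319 (j(c) = 90*(1/70) + c*(-1/319) = 9/7 - c/319)
j(F) - 1*211018 = (9/7 - 1/319*144) - 1*211018 = (9/7 - 144/319) - 211018 = 1863/2233 - 211018 = -471201331/2233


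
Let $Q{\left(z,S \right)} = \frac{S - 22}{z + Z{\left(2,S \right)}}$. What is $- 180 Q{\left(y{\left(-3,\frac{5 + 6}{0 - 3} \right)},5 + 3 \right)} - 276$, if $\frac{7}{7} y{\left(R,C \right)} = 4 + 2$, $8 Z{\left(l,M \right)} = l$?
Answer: $\frac{636}{5} \approx 127.2$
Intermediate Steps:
$Z{\left(l,M \right)} = \frac{l}{8}$
$y{\left(R,C \right)} = 6$ ($y{\left(R,C \right)} = 4 + 2 = 6$)
$Q{\left(z,S \right)} = \frac{-22 + S}{\frac{1}{4} + z}$ ($Q{\left(z,S \right)} = \frac{S - 22}{z + \frac{1}{8} \cdot 2} = \frac{-22 + S}{z + \frac{1}{4}} = \frac{-22 + S}{\frac{1}{4} + z}$)
$- 180 Q{\left(y{\left(-3,\frac{5 + 6}{0 - 3} \right)},5 + 3 \right)} - 276 = - 180 \frac{4 \left(-22 + \left(5 + 3\right)\right)}{1 + 4 \cdot 6} - 276 = - 180 \frac{4 \left(-22 + 8\right)}{1 + 24} - 276 = - 180 \cdot 4 \cdot \frac{1}{25} \left(-14\right) - 276 = \left(-180\right) \left(- \frac{56}{25}\right) - 276 = \frac{2016}{5} - 276 = \frac{636}{5}$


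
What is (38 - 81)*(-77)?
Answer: 3311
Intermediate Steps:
(38 - 81)*(-77) = -43*(-77) = 3311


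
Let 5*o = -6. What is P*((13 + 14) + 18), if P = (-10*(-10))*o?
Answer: -5400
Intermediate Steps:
o = -6/5 (o = (1/5)*(-6) = -6/5 ≈ -1.2000)
P = -120 (P = -10*(-10)*(-6/5) = 100*(-6/5) = -120)
P*((13 + 14) + 18) = -120*((13 + 14) + 18) = -120*(27 + 18) = -120*45 = -5400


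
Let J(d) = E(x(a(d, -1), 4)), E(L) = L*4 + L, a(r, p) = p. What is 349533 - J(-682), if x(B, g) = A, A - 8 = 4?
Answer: 349473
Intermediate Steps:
A = 12 (A = 8 + 4 = 12)
x(B, g) = 12
E(L) = 5*L (E(L) = 4*L + L = 5*L)
J(d) = 60 (J(d) = 5*12 = 60)
349533 - J(-682) = 349533 - 1*60 = 349533 - 60 = 349473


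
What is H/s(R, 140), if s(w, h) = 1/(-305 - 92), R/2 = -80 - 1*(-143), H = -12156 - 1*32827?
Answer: 17858251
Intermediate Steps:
H = -44983 (H = -12156 - 32827 = -44983)
R = 126 (R = 2*(-80 - 1*(-143)) = 2*(-80 + 143) = 2*63 = 126)
s(w, h) = -1/397 (s(w, h) = 1/(-397) = -1/397)
H/s(R, 140) = -44983/(-1/397) = -44983*(-397) = 17858251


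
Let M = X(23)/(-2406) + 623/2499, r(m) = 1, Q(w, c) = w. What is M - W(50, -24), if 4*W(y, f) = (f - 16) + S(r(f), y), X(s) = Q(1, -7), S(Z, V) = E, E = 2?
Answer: 465207/47719 ≈ 9.7489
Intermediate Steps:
S(Z, V) = 2
X(s) = 1
M = 23753/95438 (M = 1/(-2406) + 623/2499 = 1*(-1/2406) + 623*(1/2499) = -1/2406 + 89/357 = 23753/95438 ≈ 0.24888)
W(y, f) = -7/2 + f/4 (W(y, f) = ((f - 16) + 2)/4 = ((-16 + f) + 2)/4 = (-14 + f)/4 = -7/2 + f/4)
M - W(50, -24) = 23753/95438 - (-7/2 + (1/4)*(-24)) = 23753/95438 - (-7/2 - 6) = 23753/95438 - 1*(-19/2) = 23753/95438 + 19/2 = 465207/47719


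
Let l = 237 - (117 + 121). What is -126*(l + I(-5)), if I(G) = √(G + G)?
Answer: 126 - 126*I*√10 ≈ 126.0 - 398.45*I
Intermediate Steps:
I(G) = √2*√G (I(G) = √(2*G) = √2*√G)
l = -1 (l = 237 - 1*238 = 237 - 238 = -1)
-126*(l + I(-5)) = -126*(-1 + √2*√(-5)) = -126*(-1 + √2*(I*√5)) = -126*(-1 + I*√10) = 126 - 126*I*√10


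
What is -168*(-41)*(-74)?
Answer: -509712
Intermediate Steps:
-168*(-41)*(-74) = 6888*(-74) = -509712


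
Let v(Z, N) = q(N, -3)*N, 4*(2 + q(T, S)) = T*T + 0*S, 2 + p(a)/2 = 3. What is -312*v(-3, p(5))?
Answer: 624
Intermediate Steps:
p(a) = 2 (p(a) = -4 + 2*3 = -4 + 6 = 2)
q(T, S) = -2 + T²/4 (q(T, S) = -2 + (T*T + 0*S)/4 = -2 + (T² + 0)/4 = -2 + T²/4)
v(Z, N) = N*(-2 + N²/4) (v(Z, N) = (-2 + N²/4)*N = N*(-2 + N²/4))
-312*v(-3, p(5)) = -78*2*(-8 + 2²) = -78*2*(-8 + 4) = -78*2*(-4) = -312*(-2) = 624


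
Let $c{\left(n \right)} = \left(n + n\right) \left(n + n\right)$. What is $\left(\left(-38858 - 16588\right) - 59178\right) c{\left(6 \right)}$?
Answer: $-16505856$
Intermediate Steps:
$c{\left(n \right)} = 4 n^{2}$ ($c{\left(n \right)} = 2 n 2 n = 4 n^{2}$)
$\left(\left(-38858 - 16588\right) - 59178\right) c{\left(6 \right)} = \left(\left(-38858 - 16588\right) - 59178\right) 4 \cdot 6^{2} = \left(-55446 - 59178\right) 4 \cdot 36 = \left(-114624\right) 144 = -16505856$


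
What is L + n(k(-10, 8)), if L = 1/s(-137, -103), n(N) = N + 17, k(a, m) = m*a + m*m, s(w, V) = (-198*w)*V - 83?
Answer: 2794060/2794061 ≈ 1.0000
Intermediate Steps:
s(w, V) = -83 - 198*V*w (s(w, V) = -198*V*w - 83 = -83 - 198*V*w)
k(a, m) = m² + a*m (k(a, m) = a*m + m² = m² + a*m)
n(N) = 17 + N
L = -1/2794061 (L = 1/(-83 - 198*(-103)*(-137)) = 1/(-83 - 2793978) = 1/(-2794061) = -1/2794061 ≈ -3.5790e-7)
L + n(k(-10, 8)) = -1/2794061 + (17 + 8*(-10 + 8)) = -1/2794061 + (17 + 8*(-2)) = -1/2794061 + (17 - 16) = -1/2794061 + 1 = 2794060/2794061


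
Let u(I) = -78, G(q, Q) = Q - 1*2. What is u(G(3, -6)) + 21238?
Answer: 21160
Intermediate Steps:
G(q, Q) = -2 + Q (G(q, Q) = Q - 2 = -2 + Q)
u(G(3, -6)) + 21238 = -78 + 21238 = 21160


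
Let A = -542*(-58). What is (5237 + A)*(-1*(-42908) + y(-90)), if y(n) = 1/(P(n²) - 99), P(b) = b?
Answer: 1798584896251/1143 ≈ 1.5736e+9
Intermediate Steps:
A = 31436
y(n) = 1/(-99 + n²) (y(n) = 1/(n² - 99) = 1/(-99 + n²))
(5237 + A)*(-1*(-42908) + y(-90)) = (5237 + 31436)*(-1*(-42908) + 1/(-99 + (-90)²)) = 36673*(42908 + 1/(-99 + 8100)) = 36673*(42908 + 1/8001) = 36673*(343306909/8001) = 1798584896251/1143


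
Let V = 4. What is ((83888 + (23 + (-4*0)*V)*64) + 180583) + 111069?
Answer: 377012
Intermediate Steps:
((83888 + (23 + (-4*0)*V)*64) + 180583) + 111069 = ((83888 + (23 - 4*0*4)*64) + 180583) + 111069 = ((83888 + (23 + 0*4)*64) + 180583) + 111069 = ((83888 + (23 + 0)*64) + 180583) + 111069 = ((83888 + 23*64) + 180583) + 111069 = ((83888 + 1472) + 180583) + 111069 = (85360 + 180583) + 111069 = 265943 + 111069 = 377012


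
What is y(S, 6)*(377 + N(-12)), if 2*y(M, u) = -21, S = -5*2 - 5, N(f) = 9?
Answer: -4053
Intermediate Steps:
S = -15 (S = -10 - 5 = -15)
y(M, u) = -21/2 (y(M, u) = (½)*(-21) = -21/2)
y(S, 6)*(377 + N(-12)) = -21*(377 + 9)/2 = -21/2*386 = -4053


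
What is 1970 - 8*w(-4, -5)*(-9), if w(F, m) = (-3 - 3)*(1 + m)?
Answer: 3698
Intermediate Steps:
w(F, m) = -6 - 6*m (w(F, m) = -6*(1 + m) = -6 - 6*m)
1970 - 8*w(-4, -5)*(-9) = 1970 - 8*(-6 - 6*(-5))*(-9) = 1970 - 8*(-6 + 30)*(-9) = 1970 - 8*24*(-9) = 1970 - 192*(-9) = 1970 + 1728 = 3698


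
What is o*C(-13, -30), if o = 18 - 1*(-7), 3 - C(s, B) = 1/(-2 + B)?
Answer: 2425/32 ≈ 75.781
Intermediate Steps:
C(s, B) = 3 - 1/(-2 + B)
o = 25 (o = 18 + 7 = 25)
o*C(-13, -30) = 25*((-7 + 3*(-30))/(-2 - 30)) = 25*((-7 - 90)/(-32)) = 25*(-1/32*(-97)) = 25*(97/32) = 2425/32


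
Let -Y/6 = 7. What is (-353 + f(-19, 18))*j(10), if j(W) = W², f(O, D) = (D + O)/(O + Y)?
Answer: -2153200/61 ≈ -35298.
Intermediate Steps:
Y = -42 (Y = -6*7 = -42)
f(O, D) = (D + O)/(-42 + O) (f(O, D) = (D + O)/(O - 42) = (D + O)/(-42 + O))
(-353 + f(-19, 18))*j(10) = (-353 + (18 - 19)/(-42 - 19))*10² = (-353 - 1/(-61))*100 = (-353 - 1/61*(-1))*100 = (-353 + 1/61)*100 = -21532/61*100 = -2153200/61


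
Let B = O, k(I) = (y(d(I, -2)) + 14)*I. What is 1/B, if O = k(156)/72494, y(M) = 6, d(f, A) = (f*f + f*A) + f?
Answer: 36247/1560 ≈ 23.235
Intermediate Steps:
d(f, A) = f + f² + A*f (d(f, A) = (f² + A*f) + f = f + f² + A*f)
k(I) = 20*I (k(I) = (6 + 14)*I = 20*I)
O = 1560/36247 (O = (20*156)/72494 = 3120*(1/72494) = 1560/36247 ≈ 0.043038)
B = 1560/36247 ≈ 0.043038
1/B = 1/(1560/36247) = 36247/1560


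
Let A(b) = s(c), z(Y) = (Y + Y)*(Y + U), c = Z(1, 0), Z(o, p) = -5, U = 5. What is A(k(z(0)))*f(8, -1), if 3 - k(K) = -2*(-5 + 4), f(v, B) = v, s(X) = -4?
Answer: -32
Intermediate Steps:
c = -5
z(Y) = 2*Y*(5 + Y) (z(Y) = (Y + Y)*(Y + 5) = (2*Y)*(5 + Y) = 2*Y*(5 + Y))
k(K) = 1 (k(K) = 3 - (-2)*(-5 + 4) = 3 - (-2)*(-1) = 3 - 1*2 = 3 - 2 = 1)
A(b) = -4
A(k(z(0)))*f(8, -1) = -4*8 = -32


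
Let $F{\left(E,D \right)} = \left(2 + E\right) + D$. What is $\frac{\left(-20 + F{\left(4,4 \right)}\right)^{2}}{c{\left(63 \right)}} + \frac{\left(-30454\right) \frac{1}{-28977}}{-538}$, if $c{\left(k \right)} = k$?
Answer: $\frac{259507333}{163691073} \approx 1.5853$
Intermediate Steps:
$F{\left(E,D \right)} = 2 + D + E$
$\frac{\left(-20 + F{\left(4,4 \right)}\right)^{2}}{c{\left(63 \right)}} + \frac{\left(-30454\right) \frac{1}{-28977}}{-538} = \frac{\left(-20 + \left(2 + 4 + 4\right)\right)^{2}}{63} + \frac{\left(-30454\right) \frac{1}{-28977}}{-538} = \left(-20 + 10\right)^{2} \cdot \frac{1}{63} + \left(-30454\right) \left(- \frac{1}{28977}\right) \left(- \frac{1}{538}\right) = \left(-10\right)^{2} \cdot \frac{1}{63} + \frac{30454}{28977} \left(- \frac{1}{538}\right) = 100 \cdot \frac{1}{63} - \frac{15227}{7794813} = \frac{100}{63} - \frac{15227}{7794813} = \frac{259507333}{163691073}$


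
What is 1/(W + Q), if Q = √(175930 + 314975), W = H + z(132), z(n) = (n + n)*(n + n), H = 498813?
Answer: 189503/107733997392 - √54545/107733997392 ≈ 1.7568e-6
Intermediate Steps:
z(n) = 4*n² (z(n) = (2*n)*(2*n) = 4*n²)
W = 568509 (W = 498813 + 4*132² = 498813 + 4*17424 = 498813 + 69696 = 568509)
Q = 3*√54545 (Q = √490905 = 3*√54545 ≈ 700.65)
1/(W + Q) = 1/(568509 + 3*√54545)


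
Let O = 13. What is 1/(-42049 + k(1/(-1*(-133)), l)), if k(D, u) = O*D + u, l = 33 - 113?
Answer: -133/5603144 ≈ -2.3737e-5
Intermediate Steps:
l = -80
k(D, u) = u + 13*D (k(D, u) = 13*D + u = u + 13*D)
1/(-42049 + k(1/(-1*(-133)), l)) = 1/(-42049 + (-80 + 13/((-1*(-133))))) = 1/(-42049 + (-80 + 13/133)) = 1/(-42049 - 10627/133) = 1/(-5603144/133) = -133/5603144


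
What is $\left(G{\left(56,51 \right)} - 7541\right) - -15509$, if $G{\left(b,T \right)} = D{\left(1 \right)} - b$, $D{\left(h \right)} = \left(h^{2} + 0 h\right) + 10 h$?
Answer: $7923$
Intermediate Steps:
$D{\left(h \right)} = h^{2} + 10 h$ ($D{\left(h \right)} = \left(h^{2} + 0\right) + 10 h = h^{2} + 10 h$)
$G{\left(b,T \right)} = 11 - b$ ($G{\left(b,T \right)} = 1 \left(10 + 1\right) - b = 1 \cdot 11 - b = 11 - b$)
$\left(G{\left(56,51 \right)} - 7541\right) - -15509 = \left(\left(11 - 56\right) - 7541\right) - -15509 = \left(\left(11 - 56\right) - 7541\right) + 15509 = \left(-45 - 7541\right) + 15509 = -7586 + 15509 = 7923$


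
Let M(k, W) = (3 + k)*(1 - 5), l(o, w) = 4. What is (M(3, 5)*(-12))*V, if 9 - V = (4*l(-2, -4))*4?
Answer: -15840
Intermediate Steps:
M(k, W) = -12 - 4*k (M(k, W) = (3 + k)*(-4) = -12 - 4*k)
V = -55 (V = 9 - 4*4*4 = 9 - 16*4 = 9 - 1*64 = 9 - 64 = -55)
(M(3, 5)*(-12))*V = ((-12 - 4*3)*(-12))*(-55) = ((-12 - 12)*(-12))*(-55) = -24*(-12)*(-55) = 288*(-55) = -15840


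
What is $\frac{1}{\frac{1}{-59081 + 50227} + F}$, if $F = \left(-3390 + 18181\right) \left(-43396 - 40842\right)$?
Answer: $- \frac{8854}{11031767540333} \approx -8.0259 \cdot 10^{-10}$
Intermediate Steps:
$F = -1245964258$ ($F = 14791 \left(-84238\right) = -1245964258$)
$\frac{1}{\frac{1}{-59081 + 50227} + F} = \frac{1}{\frac{1}{-59081 + 50227} - 1245964258} = \frac{1}{\frac{1}{-8854} - 1245964258} = \frac{1}{- \frac{1}{8854} - 1245964258} = \frac{1}{- \frac{11031767540333}{8854}} = - \frac{8854}{11031767540333}$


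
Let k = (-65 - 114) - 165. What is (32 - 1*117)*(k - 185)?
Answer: 44965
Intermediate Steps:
k = -344 (k = -179 - 165 = -344)
(32 - 1*117)*(k - 185) = (32 - 1*117)*(-344 - 185) = (32 - 117)*(-529) = -85*(-529) = 44965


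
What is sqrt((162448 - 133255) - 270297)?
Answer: 4*I*sqrt(15069) ≈ 491.02*I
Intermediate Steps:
sqrt((162448 - 133255) - 270297) = sqrt(29193 - 270297) = sqrt(-241104) = 4*I*sqrt(15069)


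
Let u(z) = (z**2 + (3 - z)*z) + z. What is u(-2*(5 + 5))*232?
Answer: -18560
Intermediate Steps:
u(z) = z + z**2 + z*(3 - z) (u(z) = (z**2 + z*(3 - z)) + z = z + z**2 + z*(3 - z))
u(-2*(5 + 5))*232 = (4*(-2*(5 + 5)))*232 = (4*(-2*10))*232 = (4*(-20))*232 = -80*232 = -18560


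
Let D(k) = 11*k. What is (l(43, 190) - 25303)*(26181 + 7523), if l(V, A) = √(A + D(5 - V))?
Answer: -852812312 + 67408*I*√57 ≈ -8.5281e+8 + 5.0892e+5*I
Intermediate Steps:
l(V, A) = √(55 + A - 11*V) (l(V, A) = √(A + 11*(5 - V)) = √(A + (55 - 11*V)) = √(55 + A - 11*V))
(l(43, 190) - 25303)*(26181 + 7523) = (√(55 + 190 - 11*43) - 25303)*(26181 + 7523) = (√(55 + 190 - 473) - 25303)*33704 = (√(-228) - 25303)*33704 = (2*I*√57 - 25303)*33704 = (-25303 + 2*I*√57)*33704 = -852812312 + 67408*I*√57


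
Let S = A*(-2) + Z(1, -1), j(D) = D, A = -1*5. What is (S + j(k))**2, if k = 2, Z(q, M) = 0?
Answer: 144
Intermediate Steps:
A = -5
S = 10 (S = -5*(-2) + 0 = 10 + 0 = 10)
(S + j(k))**2 = (10 + 2)**2 = 12**2 = 144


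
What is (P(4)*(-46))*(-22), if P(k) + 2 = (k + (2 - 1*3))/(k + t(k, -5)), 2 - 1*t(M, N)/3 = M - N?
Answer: -37444/17 ≈ -2202.6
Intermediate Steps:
t(M, N) = 6 - 3*M + 3*N (t(M, N) = 6 - 3*(M - N) = 6 + (-3*M + 3*N) = 6 - 3*M + 3*N)
P(k) = -2 + (-1 + k)/(-9 - 2*k) (P(k) = -2 + (k + (2 - 1*3))/(k + (6 - 3*k + 3*(-5))) = -2 + (k + (2 - 3))/(k + (6 - 3*k - 15)) = -2 + (k - 1)/(k + (-9 - 3*k)) = -2 + (-1 + k)/(-9 - 2*k))
(P(4)*(-46))*(-22) = (((-17 - 5*4)/(9 + 2*4))*(-46))*(-22) = (((-17 - 20)/(9 + 8))*(-46))*(-22) = ((-37/17)*(-46))*(-22) = (((1/17)*(-37))*(-46))*(-22) = -37/17*(-46)*(-22) = (1702/17)*(-22) = -37444/17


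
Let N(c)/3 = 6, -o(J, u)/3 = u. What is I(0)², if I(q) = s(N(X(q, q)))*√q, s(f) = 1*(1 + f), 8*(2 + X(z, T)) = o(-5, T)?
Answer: 0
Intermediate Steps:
o(J, u) = -3*u
X(z, T) = -2 - 3*T/8 (X(z, T) = -2 + (-3*T)/8 = -2 - 3*T/8)
N(c) = 18 (N(c) = 3*6 = 18)
s(f) = 1 + f
I(q) = 19*√q (I(q) = (1 + 18)*√q = 19*√q)
I(0)² = (19*√0)² = (19*0)² = 0² = 0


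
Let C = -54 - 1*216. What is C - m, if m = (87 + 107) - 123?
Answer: -341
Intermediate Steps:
m = 71 (m = 194 - 123 = 71)
C = -270 (C = -54 - 216 = -270)
C - m = -270 - 1*71 = -270 - 71 = -341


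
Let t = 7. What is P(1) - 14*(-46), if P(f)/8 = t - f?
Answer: 692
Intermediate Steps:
P(f) = 56 - 8*f (P(f) = 8*(7 - f) = 56 - 8*f)
P(1) - 14*(-46) = (56 - 8*1) - 14*(-46) = (56 - 8) + 644 = 48 + 644 = 692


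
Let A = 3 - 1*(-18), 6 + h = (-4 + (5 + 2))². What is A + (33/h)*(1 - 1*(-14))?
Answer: 186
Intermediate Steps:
h = 3 (h = -6 + (-4 + (5 + 2))² = -6 + (-4 + 7)² = -6 + 3² = -6 + 9 = 3)
A = 21 (A = 3 + 18 = 21)
A + (33/h)*(1 - 1*(-14)) = 21 + (33/3)*(1 - 1*(-14)) = 21 + (33*(⅓))*(1 + 14) = 21 + 11*15 = 21 + 165 = 186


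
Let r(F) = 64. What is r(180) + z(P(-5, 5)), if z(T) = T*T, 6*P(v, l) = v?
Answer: 2329/36 ≈ 64.694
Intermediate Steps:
P(v, l) = v/6
z(T) = T²
r(180) + z(P(-5, 5)) = 64 + ((⅙)*(-5))² = 64 + (-⅚)² = 64 + 25/36 = 2329/36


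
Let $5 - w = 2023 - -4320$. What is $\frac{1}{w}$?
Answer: $- \frac{1}{6338} \approx -0.00015778$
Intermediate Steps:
$w = -6338$ ($w = 5 - \left(2023 - -4320\right) = 5 - \left(2023 + 4320\right) = 5 - 6343 = -6338$)
$\frac{1}{w} = \frac{1}{-6338} = - \frac{1}{6338}$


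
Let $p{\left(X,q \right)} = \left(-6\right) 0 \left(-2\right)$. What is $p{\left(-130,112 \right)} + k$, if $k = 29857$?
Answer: $29857$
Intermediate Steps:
$p{\left(X,q \right)} = 0$ ($p{\left(X,q \right)} = 0 \left(-2\right) = 0$)
$p{\left(-130,112 \right)} + k = 0 + 29857 = 29857$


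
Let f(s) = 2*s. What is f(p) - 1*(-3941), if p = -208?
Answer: 3525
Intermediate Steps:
f(p) - 1*(-3941) = 2*(-208) - 1*(-3941) = -416 + 3941 = 3525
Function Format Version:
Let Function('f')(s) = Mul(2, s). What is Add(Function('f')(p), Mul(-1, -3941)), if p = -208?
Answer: 3525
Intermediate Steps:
Add(Function('f')(p), Mul(-1, -3941)) = Add(Mul(2, -208), Mul(-1, -3941)) = Add(-416, 3941) = 3525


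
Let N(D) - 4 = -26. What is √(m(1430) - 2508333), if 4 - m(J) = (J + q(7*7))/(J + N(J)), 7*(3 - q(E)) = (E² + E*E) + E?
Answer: I*√19424503846/88 ≈ 1583.8*I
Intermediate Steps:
N(D) = -22 (N(D) = 4 - 26 = -22)
q(E) = 3 - 2*E²/7 - E/7 (q(E) = 3 - ((E² + E*E) + E)/7 = 3 - ((E² + E²) + E)/7 = 3 - (2*E² + E)/7 = 3 - (E + 2*E²)/7 = 3 + (-2*E²/7 - E/7) = 3 - 2*E²/7 - E/7)
m(J) = 4 - (-690 + J)/(-22 + J) (m(J) = 4 - (J + (3 - 2*(7*7)²/7 - 7))/(J - 22) = 4 - (J + (3 - 2/7*49² - ⅐*49))/(-22 + J) = 4 - (J + (3 - 2/7*2401 - 7))/(-22 + J) = 4 - (J + (3 - 686 - 7))/(-22 + J) = 4 - (J - 690)/(-22 + J) = 4 - (-690 + J)/(-22 + J))
√(m(1430) - 2508333) = √((602 + 3*1430)/(-22 + 1430) - 2508333) = √((602 + 4290)/1408 - 2508333) = √((1/1408)*4892 - 2508333) = √(1223/352 - 2508333) = √(-882931993/352) = I*√19424503846/88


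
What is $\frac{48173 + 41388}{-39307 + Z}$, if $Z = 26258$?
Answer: $- \frac{89561}{13049} \approx -6.8634$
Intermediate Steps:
$\frac{48173 + 41388}{-39307 + Z} = \frac{48173 + 41388}{-39307 + 26258} = \frac{89561}{-13049} = 89561 \left(- \frac{1}{13049}\right) = - \frac{89561}{13049}$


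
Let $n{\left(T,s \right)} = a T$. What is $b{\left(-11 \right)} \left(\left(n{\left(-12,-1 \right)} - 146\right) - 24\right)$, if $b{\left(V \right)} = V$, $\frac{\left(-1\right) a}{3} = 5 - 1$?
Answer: $286$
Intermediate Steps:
$a = -12$ ($a = - 3 \left(5 - 1\right) = \left(-3\right) 4 = -12$)
$n{\left(T,s \right)} = - 12 T$
$b{\left(-11 \right)} \left(\left(n{\left(-12,-1 \right)} - 146\right) - 24\right) = - 11 \left(\left(\left(-12\right) \left(-12\right) - 146\right) - 24\right) = - 11 \left(\left(144 - 146\right) - 24\right) = - 11 \left(-2 - 24\right) = \left(-11\right) \left(-26\right) = 286$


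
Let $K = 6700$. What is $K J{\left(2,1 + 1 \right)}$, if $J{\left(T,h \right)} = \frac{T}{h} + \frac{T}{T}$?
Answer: $13400$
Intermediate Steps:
$J{\left(T,h \right)} = 1 + \frac{T}{h}$ ($J{\left(T,h \right)} = \frac{T}{h} + 1 = 1 + \frac{T}{h}$)
$K J{\left(2,1 + 1 \right)} = 6700 \frac{2 + \left(1 + 1\right)}{1 + 1} = 6700 \frac{2 + 2}{2} = 6700 \cdot \frac{1}{2} \cdot 4 = 6700 \cdot 2 = 13400$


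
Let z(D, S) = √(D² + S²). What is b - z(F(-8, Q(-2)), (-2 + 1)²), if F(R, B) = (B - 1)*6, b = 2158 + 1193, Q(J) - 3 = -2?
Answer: 3350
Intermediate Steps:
Q(J) = 1 (Q(J) = 3 - 2 = 1)
b = 3351
F(R, B) = -6 + 6*B (F(R, B) = (-1 + B)*6 = -6 + 6*B)
b - z(F(-8, Q(-2)), (-2 + 1)²) = 3351 - √((-6 + 6*1)² + ((-2 + 1)²)²) = 3351 - √((-6 + 6)² + ((-1)²)²) = 3351 - √(0² + 1²) = 3351 - √(0 + 1) = 3351 - √1 = 3351 - 1*1 = 3351 - 1 = 3350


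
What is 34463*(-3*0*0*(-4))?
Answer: 0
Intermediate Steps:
34463*(-3*0*0*(-4)) = 34463*(-0*(-4)) = 34463*(-3*0) = 34463*0 = 0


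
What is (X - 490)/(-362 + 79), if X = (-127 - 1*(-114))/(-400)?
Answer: 195987/113200 ≈ 1.7313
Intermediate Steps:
X = 13/400 (X = (-127 + 114)*(-1/400) = -13*(-1/400) = 13/400 ≈ 0.032500)
(X - 490)/(-362 + 79) = (13/400 - 490)/(-362 + 79) = -195987/400/(-283) = -195987/400*(-1/283) = 195987/113200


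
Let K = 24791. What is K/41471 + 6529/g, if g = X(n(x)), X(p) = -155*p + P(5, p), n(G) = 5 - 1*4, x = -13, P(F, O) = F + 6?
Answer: -267194255/5971824 ≈ -44.742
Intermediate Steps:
P(F, O) = 6 + F
n(G) = 1 (n(G) = 5 - 4 = 1)
X(p) = 11 - 155*p (X(p) = -155*p + (6 + 5) = -155*p + 11 = 11 - 155*p)
g = -144 (g = 11 - 155*1 = 11 - 155 = -144)
K/41471 + 6529/g = 24791/41471 + 6529/(-144) = 24791*(1/41471) + 6529*(-1/144) = 24791/41471 - 6529/144 = -267194255/5971824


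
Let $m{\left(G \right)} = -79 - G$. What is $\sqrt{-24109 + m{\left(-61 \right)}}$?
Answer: $i \sqrt{24127} \approx 155.33 i$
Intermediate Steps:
$\sqrt{-24109 + m{\left(-61 \right)}} = \sqrt{-24109 - 18} = \sqrt{-24127} = i \sqrt{24127}$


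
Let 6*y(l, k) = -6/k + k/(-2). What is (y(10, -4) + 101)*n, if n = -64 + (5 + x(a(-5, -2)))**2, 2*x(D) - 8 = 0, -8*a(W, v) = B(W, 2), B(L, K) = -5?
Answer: 20723/12 ≈ 1726.9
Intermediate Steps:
a(W, v) = 5/8 (a(W, v) = -1/8*(-5) = 5/8)
x(D) = 4 (x(D) = 4 + (1/2)*0 = 4 + 0 = 4)
n = 17 (n = -64 + (5 + 4)**2 = -64 + 9**2 = -64 + 81 = 17)
y(l, k) = -1/k - k/12 (y(l, k) = (-6/k + k/(-2))/6 = (-6/k + k*(-1/2))/6 = (-6/k - k/2)/6 = -1/k - k/12)
(y(10, -4) + 101)*n = ((-1/(-4) - 1/12*(-4)) + 101)*17 = ((-1*(-1/4) + 1/3) + 101)*17 = ((1/4 + 1/3) + 101)*17 = (7/12 + 101)*17 = (1219/12)*17 = 20723/12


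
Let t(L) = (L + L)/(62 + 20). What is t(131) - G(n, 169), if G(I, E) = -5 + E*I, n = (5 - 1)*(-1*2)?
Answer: 55768/41 ≈ 1360.2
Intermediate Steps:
t(L) = L/41 (t(L) = (2*L)/82 = (2*L)*(1/82) = L/41)
n = -8 (n = 4*(-2) = -8)
t(131) - G(n, 169) = (1/41)*131 - (-5 + 169*(-8)) = 131/41 - (-5 - 1352) = 131/41 - 1*(-1357) = 131/41 + 1357 = 55768/41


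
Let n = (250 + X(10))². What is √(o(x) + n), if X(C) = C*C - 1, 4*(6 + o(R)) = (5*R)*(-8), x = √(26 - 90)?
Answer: √(121795 - 80*I) ≈ 348.99 - 0.115*I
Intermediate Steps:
x = 8*I (x = √(-64) = 8*I ≈ 8.0*I)
o(R) = -6 - 10*R (o(R) = -6 + ((5*R)*(-8))/4 = -6 + (-40*R)/4 = -6 - 10*R)
X(C) = -1 + C² (X(C) = C² - 1 = -1 + C²)
n = 121801 (n = (250 + (-1 + 10²))² = (250 + (-1 + 100))² = (250 + 99)² = 349² = 121801)
√(o(x) + n) = √((-6 - 80*I) + 121801) = √(121795 - 80*I)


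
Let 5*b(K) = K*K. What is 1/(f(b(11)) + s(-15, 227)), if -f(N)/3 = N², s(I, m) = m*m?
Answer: 25/1244302 ≈ 2.0092e-5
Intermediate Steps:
b(K) = K²/5 (b(K) = (K*K)/5 = K²/5)
s(I, m) = m²
f(N) = -3*N²
1/(f(b(11)) + s(-15, 227)) = 1/(-3*((⅕)*11²)² + 227²) = 1/(-3*((⅕)*121)² + 51529) = 1/(-3*(121/5)² + 51529) = 1/(-3*14641/25 + 51529) = 1/(-43923/25 + 51529) = 1/(1244302/25) = 25/1244302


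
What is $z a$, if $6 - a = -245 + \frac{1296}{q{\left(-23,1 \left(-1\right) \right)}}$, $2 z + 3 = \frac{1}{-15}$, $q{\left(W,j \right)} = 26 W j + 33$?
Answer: $- \frac{722591}{1893} \approx -381.72$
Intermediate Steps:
$q{\left(W,j \right)} = 33 + 26 W j$ ($q{\left(W,j \right)} = 26 W j + 33 = 33 + 26 W j$)
$z = - \frac{23}{15}$ ($z = - \frac{3}{2} + \frac{1}{2 \left(-15\right)} = - \frac{3}{2} + \frac{1}{2} \left(- \frac{1}{15}\right) = - \frac{3}{2} - \frac{1}{30} = - \frac{23}{15} \approx -1.5333$)
$a = \frac{157085}{631}$ ($a = 6 - \left(-245 + \frac{1296}{33 + 26 \left(-23\right) 1 \left(-1\right)}\right) = 6 - \left(-245 + \frac{1296}{33 + 26 \left(-23\right) \left(-1\right)}\right) = 6 - \left(-245 + \frac{1296}{33 + 598}\right) = 6 - \left(-245 + \frac{1296}{631}\right) = 6 - - \frac{153299}{631} = 6 + \frac{153299}{631} = \frac{157085}{631} \approx 248.95$)
$z a = \left(- \frac{23}{15}\right) \frac{157085}{631} = - \frac{722591}{1893}$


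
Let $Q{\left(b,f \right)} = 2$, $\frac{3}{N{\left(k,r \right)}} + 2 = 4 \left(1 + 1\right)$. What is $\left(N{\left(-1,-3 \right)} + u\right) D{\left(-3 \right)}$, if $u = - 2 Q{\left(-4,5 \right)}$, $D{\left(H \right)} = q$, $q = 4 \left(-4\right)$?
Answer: $56$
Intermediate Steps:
$N{\left(k,r \right)} = \frac{1}{2}$ ($N{\left(k,r \right)} = \frac{3}{-2 + 4 \left(1 + 1\right)} = \frac{3}{-2 + 4 \cdot 2} = \frac{3}{-2 + 8} = \frac{3}{6} = 3 \cdot \frac{1}{6} = \frac{1}{2}$)
$q = -16$
$D{\left(H \right)} = -16$
$u = -4$ ($u = \left(-2\right) 2 = -4$)
$\left(N{\left(-1,-3 \right)} + u\right) D{\left(-3 \right)} = \left(\frac{1}{2} - 4\right) \left(-16\right) = \left(- \frac{7}{2}\right) \left(-16\right) = 56$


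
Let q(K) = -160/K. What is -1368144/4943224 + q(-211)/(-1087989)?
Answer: -39259962155702/141849321751137 ≈ -0.27677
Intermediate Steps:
-1368144/4943224 + q(-211)/(-1087989) = -1368144/4943224 - 160/(-211)/(-1087989) = -1368144*1/4943224 - 160*(-1/211)*(-1/1087989) = -171018/617903 + (160/211)*(-1/1087989) = -171018/617903 - 160/229565679 = -39259962155702/141849321751137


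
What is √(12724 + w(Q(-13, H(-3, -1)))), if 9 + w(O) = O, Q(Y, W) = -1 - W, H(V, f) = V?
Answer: 9*√157 ≈ 112.77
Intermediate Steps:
w(O) = -9 + O
√(12724 + w(Q(-13, H(-3, -1)))) = √(12724 + (-9 + (-1 - 1*(-3)))) = √(12724 + (-9 + (-1 + 3))) = √(12724 + (-9 + 2)) = √(12724 - 7) = √12717 = 9*√157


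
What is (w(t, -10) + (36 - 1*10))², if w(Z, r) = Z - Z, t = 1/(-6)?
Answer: 676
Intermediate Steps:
t = -⅙ ≈ -0.16667
w(Z, r) = 0
(w(t, -10) + (36 - 1*10))² = (0 + (36 - 1*10))² = (0 + (36 - 10))² = (0 + 26)² = 26² = 676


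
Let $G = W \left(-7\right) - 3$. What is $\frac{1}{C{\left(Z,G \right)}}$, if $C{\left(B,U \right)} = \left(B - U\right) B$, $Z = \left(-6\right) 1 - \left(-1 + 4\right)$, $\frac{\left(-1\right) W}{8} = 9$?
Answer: $\frac{1}{4590} \approx 0.00021786$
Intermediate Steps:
$W = -72$ ($W = \left(-8\right) 9 = -72$)
$G = 501$ ($G = \left(-72\right) \left(-7\right) - 3 = 504 - 3 = 501$)
$Z = -9$ ($Z = -6 - 3 = -9$)
$C{\left(B,U \right)} = B \left(B - U\right)$
$\frac{1}{C{\left(Z,G \right)}} = \frac{1}{\left(-9\right) \left(-9 - 501\right)} = \frac{1}{\left(-9\right) \left(-510\right)} = \frac{1}{4590}$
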